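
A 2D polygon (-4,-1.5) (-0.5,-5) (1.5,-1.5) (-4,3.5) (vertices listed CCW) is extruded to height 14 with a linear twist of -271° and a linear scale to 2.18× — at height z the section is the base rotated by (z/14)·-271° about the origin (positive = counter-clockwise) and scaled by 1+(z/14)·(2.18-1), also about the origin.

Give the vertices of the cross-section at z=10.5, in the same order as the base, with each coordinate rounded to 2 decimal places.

Cross-section at z=10.5: (8.04,-0.38) (4.59,8.29) (-1.48,3.71) (4.32,-9.04)

t = z/height = 10.5/14 = 0.75
s = 1 + (scale-1)·z/height = 1 + (2.18-1)·10.5/14 = 1.885000
θ = twist·z/height = -271°·10.5/14 = -203.2500° = -3.547382 rad
cos θ = -0.918791, sin θ = 0.394744 (intermediates below are computed at full precision and shown rounded to 5 d.p.)
v1: (-4,-1.5) → rotate → (4.26728,-0.20079) → ×s → (8.04382,-0.37849) → (8.04,-0.38)
v2: (-0.5,-5) → rotate → (2.43311,4.39658) → ×s → (4.58642,8.28756) → (4.59,8.29)
v3: (1.5,-1.5) → rotate → (-0.78607,1.97030) → ×s → (-1.48174,3.71402) → (-1.48,3.71)
v4: (-4,3.5) → rotate → (2.29356,-4.79474) → ×s → (4.32336,-9.03809) → (4.32,-9.04)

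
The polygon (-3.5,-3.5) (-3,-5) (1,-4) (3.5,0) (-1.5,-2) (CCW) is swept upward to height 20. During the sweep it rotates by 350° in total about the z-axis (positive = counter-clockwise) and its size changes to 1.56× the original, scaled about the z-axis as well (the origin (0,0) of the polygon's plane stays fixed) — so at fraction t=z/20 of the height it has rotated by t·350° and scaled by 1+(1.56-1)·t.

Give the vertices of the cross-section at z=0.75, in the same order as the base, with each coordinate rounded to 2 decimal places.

Cross-section at z=0.75: (-2.67,-4.29) (-1.82,-5.67) (1.92,-3.75) (3.48,0.81) (-1.03,-2.34)

t = z/height = 0.75/20 = 0.0375
s = 1 + (scale-1)·z/height = 1 + (1.56-1)·0.75/20 = 1.021000
θ = twist·z/height = 350°·0.75/20 = 13.1250° = 0.229074 rad
cos θ = 0.973877, sin θ = 0.227076 (intermediates below are computed at full precision and shown rounded to 5 d.p.)
v1: (-3.5,-3.5) → rotate → (-2.61380,-4.20334) → ×s → (-2.66869,-4.29161) → (-2.67,-4.29)
v2: (-3,-5) → rotate → (-1.78625,-5.55061) → ×s → (-1.82376,-5.66718) → (-1.82,-5.67)
v3: (1,-4) → rotate → (1.88218,-3.66843) → ×s → (1.92171,-3.74547) → (1.92,-3.75)
v4: (3.5,0) → rotate → (3.40857,0.79477) → ×s → (3.48015,0.81146) → (3.48,0.81)
v5: (-1.5,-2) → rotate → (-1.00666,-2.28837) → ×s → (-1.02780,-2.33642) → (-1.03,-2.34)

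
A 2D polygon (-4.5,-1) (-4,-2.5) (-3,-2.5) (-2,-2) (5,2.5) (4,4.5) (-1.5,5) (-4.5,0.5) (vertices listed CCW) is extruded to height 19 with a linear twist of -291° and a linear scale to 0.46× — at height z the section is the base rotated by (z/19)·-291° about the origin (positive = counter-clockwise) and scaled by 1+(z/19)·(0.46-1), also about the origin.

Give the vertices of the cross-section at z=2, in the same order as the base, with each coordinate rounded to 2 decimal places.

Cross-section at z=2: (-4.13,1.35) (-4.45,-0.11) (-3.64,-0.59) (-2.58,-0.66) (5.26,-0.37) (5.41,1.73) (1.19,4.78) (-3.41,2.57)

t = z/height = 2/19 = 0.105263
s = 1 + (scale-1)·z/height = 1 + (0.46-1)·2/19 = 0.943158
θ = twist·z/height = -291°·2/19 = -30.6316° = -0.534622 rad
cos θ = 0.860461, sin θ = -0.509516 (intermediates below are computed at full precision and shown rounded to 5 d.p.)
v1: (-4.5,-1) → rotate → (-4.38159,1.43236) → ×s → (-4.13253,1.35094) → (-4.13,1.35)
v2: (-4,-2.5) → rotate → (-4.71563,-0.11309) → ×s → (-4.44759,-0.10666) → (-4.45,-0.11)
v3: (-3,-2.5) → rotate → (-3.85517,-0.62261) → ×s → (-3.63604,-0.58722) → (-3.64,-0.59)
v4: (-2,-2) → rotate → (-2.73995,-0.70189) → ×s → (-2.58421,-0.66199) → (-2.58,-0.66)
v5: (5,2.5) → rotate → (5.57610,-0.39643) → ×s → (5.25914,-0.37389) → (5.26,-0.37)
v6: (4,4.5) → rotate → (5.73467,1.83401) → ×s → (5.40870,1.72976) → (5.41,1.73)
v7: (-1.5,5) → rotate → (1.25689,5.06658) → ×s → (1.18544,4.77859) → (1.19,4.78)
v8: (-4.5,0.5) → rotate → (-3.61732,2.72305) → ×s → (-3.41170,2.56827) → (-3.41,2.57)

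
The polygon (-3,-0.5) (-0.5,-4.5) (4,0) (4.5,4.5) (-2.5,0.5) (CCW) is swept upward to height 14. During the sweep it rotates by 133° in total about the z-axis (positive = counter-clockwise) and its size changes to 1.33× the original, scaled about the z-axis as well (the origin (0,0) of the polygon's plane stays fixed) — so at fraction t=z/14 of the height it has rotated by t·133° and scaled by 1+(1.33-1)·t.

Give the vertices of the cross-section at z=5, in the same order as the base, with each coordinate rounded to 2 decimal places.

t = z/height = 5/14 = 0.357143
s = 1 + (scale-1)·z/height = 1 + (1.33-1)·5/14 = 1.117857
θ = twist·z/height = 133°·5/14 = 47.5000° = 0.829031 rad
cos θ = 0.675590, sin θ = 0.737277 (intermediates below are computed at full precision and shown rounded to 5 d.p.)
v1: (-3,-0.5) → rotate → (-1.65813,-2.54963) → ×s → (-1.85355,-2.85012) → (-1.85,-2.85)
v2: (-0.5,-4.5) → rotate → (2.97995,-3.40879) → ×s → (3.33116,-3.81055) → (3.33,-3.81)
v3: (4,0) → rotate → (2.70236,2.94911) → ×s → (3.02085,3.29668) → (3.02,3.30)
v4: (4.5,4.5) → rotate → (-0.27759,6.35790) → ×s → (-0.31031,7.10723) → (-0.31,7.11)
v5: (-2.5,0.5) → rotate → (-2.05761,-1.50540) → ×s → (-2.30012,-1.68282) → (-2.30,-1.68)

Cross-section at z=5: (-1.85,-2.85) (3.33,-3.81) (3.02,3.30) (-0.31,7.11) (-2.30,-1.68)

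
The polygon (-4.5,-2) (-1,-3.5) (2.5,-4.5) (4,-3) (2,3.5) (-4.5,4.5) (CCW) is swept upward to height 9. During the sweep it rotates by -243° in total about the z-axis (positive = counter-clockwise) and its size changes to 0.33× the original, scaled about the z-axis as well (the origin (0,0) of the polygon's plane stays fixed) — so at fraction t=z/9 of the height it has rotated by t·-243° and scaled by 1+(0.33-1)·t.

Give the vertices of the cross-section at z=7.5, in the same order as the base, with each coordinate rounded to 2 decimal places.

Cross-section at z=7.5: (2.17,0.06) (1.00,1.26) (-0.26,2.26) (-1.13,1.90) (-1.41,-1.09) (1.08,-2.60)

t = z/height = 7.5/9 = 0.833333
s = 1 + (scale-1)·z/height = 1 + (0.33-1)·7.5/9 = 0.441667
θ = twist·z/height = -243°·7.5/9 = -202.5000° = -3.534292 rad
cos θ = -0.923880, sin θ = 0.382683 (intermediates below are computed at full precision and shown rounded to 5 d.p.)
v1: (-4.5,-2) → rotate → (4.92282,0.12568) → ×s → (2.17425,0.05551) → (2.17,0.06)
v2: (-1,-3.5) → rotate → (2.26327,2.85089) → ×s → (0.99961,1.25915) → (1.00,1.26)
v3: (2.5,-4.5) → rotate → (-0.58762,5.11417) → ×s → (-0.25953,2.25876) → (-0.26,2.26)
v4: (4,-3) → rotate → (-2.54747,4.30237) → ×s → (-1.12513,1.90021) → (-1.13,1.90)
v5: (2,3.5) → rotate → (-3.18715,-2.46821) → ×s → (-1.40766,-1.09013) → (-1.41,-1.09)
v6: (-4.5,4.5) → rotate → (2.43538,-5.87953) → ×s → (1.07563,-2.59679) → (1.08,-2.60)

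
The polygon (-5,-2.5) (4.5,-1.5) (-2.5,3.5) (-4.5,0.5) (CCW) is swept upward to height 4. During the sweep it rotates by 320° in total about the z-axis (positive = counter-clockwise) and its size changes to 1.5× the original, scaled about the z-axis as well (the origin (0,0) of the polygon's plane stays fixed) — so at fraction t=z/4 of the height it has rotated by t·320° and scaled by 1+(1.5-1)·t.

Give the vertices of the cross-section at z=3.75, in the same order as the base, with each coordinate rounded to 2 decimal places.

t = z/height = 3.75/4 = 0.9375
s = 1 + (scale-1)·z/height = 1 + (1.5-1)·3.75/4 = 1.468750
θ = twist·z/height = 320°·3.75/4 = 300.0000° = 5.235988 rad
cos θ = 0.500000, sin θ = -0.866025 (intermediates below are computed at full precision and shown rounded to 5 d.p.)
v1: (-5,-2.5) → rotate → (-4.66506,3.08013) → ×s → (-6.85181,4.52394) → (-6.85,4.52)
v2: (4.5,-1.5) → rotate → (0.95096,-4.64711) → ×s → (1.39673,-6.82545) → (1.40,-6.83)
v3: (-2.5,3.5) → rotate → (1.78109,3.91506) → ×s → (2.61597,5.75025) → (2.62,5.75)
v4: (-4.5,0.5) → rotate → (-1.81699,4.14711) → ×s → (-2.66870,6.09107) → (-2.67,6.09)

Cross-section at z=3.75: (-6.85,4.52) (1.40,-6.83) (2.62,5.75) (-2.67,6.09)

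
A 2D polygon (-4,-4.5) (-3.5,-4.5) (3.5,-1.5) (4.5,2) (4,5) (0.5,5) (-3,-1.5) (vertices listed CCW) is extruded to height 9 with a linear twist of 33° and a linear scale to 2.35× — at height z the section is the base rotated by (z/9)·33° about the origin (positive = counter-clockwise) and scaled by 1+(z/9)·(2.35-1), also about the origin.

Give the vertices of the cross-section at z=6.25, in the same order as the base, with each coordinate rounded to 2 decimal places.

t = z/height = 6.25/9 = 0.694444
s = 1 + (scale-1)·z/height = 1 + (2.35-1)·6.25/9 = 1.937500
θ = twist·z/height = 33°·6.25/9 = 22.9167° = 0.399971 rad
cos θ = 0.921072, sin θ = 0.389392 (intermediates below are computed at full precision and shown rounded to 5 d.p.)
v1: (-4,-4.5) → rotate → (-1.93203,-5.70239) → ×s → (-3.74330,-11.04839) → (-3.74,-11.05)
v2: (-3.5,-4.5) → rotate → (-1.47149,-5.50770) → ×s → (-2.85101,-10.67116) → (-2.85,-10.67)
v3: (3.5,-1.5) → rotate → (3.80784,-0.01874) → ×s → (7.37769,-0.03630) → (7.38,-0.04)
v4: (4.5,2) → rotate → (3.36604,3.59441) → ×s → (6.52170,6.96417) → (6.52,6.96)
v5: (4,5) → rotate → (1.73733,6.16293) → ×s → (3.36608,11.94067) → (3.37,11.94)
v6: (0.5,5) → rotate → (-1.48642,4.80006) → ×s → (-2.87995,9.30011) → (-2.88,9.30)
v7: (-3,-1.5) → rotate → (-2.17913,-2.54978) → ×s → (-4.22206,-4.94021) → (-4.22,-4.94)

Cross-section at z=6.25: (-3.74,-11.05) (-2.85,-10.67) (7.38,-0.04) (6.52,6.96) (3.37,11.94) (-2.88,9.30) (-4.22,-4.94)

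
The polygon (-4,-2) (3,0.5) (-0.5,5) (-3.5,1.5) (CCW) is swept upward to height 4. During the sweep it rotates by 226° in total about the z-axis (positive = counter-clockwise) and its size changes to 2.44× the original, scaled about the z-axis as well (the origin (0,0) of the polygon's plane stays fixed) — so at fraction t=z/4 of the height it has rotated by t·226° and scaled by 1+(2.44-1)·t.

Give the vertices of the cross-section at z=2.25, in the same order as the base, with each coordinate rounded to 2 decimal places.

t = z/height = 2.25/4 = 0.5625
s = 1 + (scale-1)·z/height = 1 + (2.44-1)·2.25/4 = 1.810000
θ = twist·z/height = 226°·2.25/4 = 127.1250° = 2.218750 rad
cos θ = -0.603556, sin θ = 0.797321 (intermediates below are computed at full precision and shown rounded to 5 d.p.)
v1: (-4,-2) → rotate → (4.00887,-1.98217) → ×s → (7.25605,-3.58773) → (7.26,-3.59)
v2: (3,0.5) → rotate → (-2.20933,2.09018) → ×s → (-3.99888,3.78323) → (-4.00,3.78)
v3: (-0.5,5) → rotate → (-3.68483,-3.41644) → ×s → (-6.66953,-6.18376) → (-6.67,-6.18)
v4: (-3.5,1.5) → rotate → (0.91646,-3.69596) → ×s → (1.65880,-6.68968) → (1.66,-6.69)

Cross-section at z=2.25: (7.26,-3.59) (-4.00,3.78) (-6.67,-6.18) (1.66,-6.69)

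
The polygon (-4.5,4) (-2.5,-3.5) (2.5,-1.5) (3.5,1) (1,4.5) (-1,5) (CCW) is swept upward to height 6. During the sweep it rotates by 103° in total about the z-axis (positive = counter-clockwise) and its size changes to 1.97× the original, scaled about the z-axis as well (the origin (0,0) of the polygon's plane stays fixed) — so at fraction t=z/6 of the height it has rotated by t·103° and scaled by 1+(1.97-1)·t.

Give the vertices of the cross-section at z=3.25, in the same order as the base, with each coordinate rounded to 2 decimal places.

t = z/height = 3.25/6 = 0.541667
s = 1 + (scale-1)·z/height = 1 + (1.97-1)·3.25/6 = 1.525417
θ = twist·z/height = 103°·3.25/6 = 55.7917° = 0.973748 rad
cos θ = 0.562204, sin θ = 0.826999 (intermediates below are computed at full precision and shown rounded to 5 d.p.)
v1: (-4.5,4) → rotate → (-5.83791,-1.47268) → ×s → (-8.90525,-2.24645) → (-8.91,-2.25)
v2: (-2.5,-3.5) → rotate → (1.48899,-4.03521) → ×s → (2.27133,-6.15538) → (2.27,-6.16)
v3: (2.5,-1.5) → rotate → (2.64601,1.22419) → ×s → (4.03626,1.86740) → (4.04,1.87)
v4: (3.5,1) → rotate → (1.14071,3.45670) → ×s → (1.74006,5.27291) → (1.74,5.27)
v5: (1,4.5) → rotate → (-3.15929,3.35692) → ×s → (-4.81924,5.12069) → (-4.82,5.12)
v6: (-1,5) → rotate → (-4.69720,1.98402) → ×s → (-7.16518,3.02646) → (-7.17,3.03)

Cross-section at z=3.25: (-8.91,-2.25) (2.27,-6.16) (4.04,1.87) (1.74,5.27) (-4.82,5.12) (-7.17,3.03)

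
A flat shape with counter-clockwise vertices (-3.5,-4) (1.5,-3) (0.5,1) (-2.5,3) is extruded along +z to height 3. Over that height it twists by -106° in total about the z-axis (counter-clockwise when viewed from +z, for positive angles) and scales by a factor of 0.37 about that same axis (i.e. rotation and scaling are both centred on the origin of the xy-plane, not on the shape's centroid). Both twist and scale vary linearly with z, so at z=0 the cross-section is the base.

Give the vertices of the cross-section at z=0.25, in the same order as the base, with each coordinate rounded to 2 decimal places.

Cross-section at z=0.25: (-3.86,-3.24) (0.97,-3.03) (0.61,0.86) (-1.90,3.17)

t = z/height = 0.25/3 = 0.0833333
s = 1 + (scale-1)·z/height = 1 + (0.37-1)·0.25/3 = 0.947500
θ = twist·z/height = -106°·0.25/3 = -8.8333° = -0.154171 rad
cos θ = 0.988139, sin θ = -0.153561 (intermediates below are computed at full precision and shown rounded to 5 d.p.)
v1: (-3.5,-4) → rotate → (-4.07273,-3.41509) → ×s → (-3.85891,-3.23580) → (-3.86,-3.24)
v2: (1.5,-3) → rotate → (1.02153,-3.19476) → ×s → (0.96790,-3.02703) → (0.97,-3.03)
v3: (0.5,1) → rotate → (0.64763,0.91136) → ×s → (0.61363,0.86351) → (0.61,0.86)
v4: (-2.5,3) → rotate → (-2.00967,3.34832) → ×s → (-1.90416,3.17253) → (-1.90,3.17)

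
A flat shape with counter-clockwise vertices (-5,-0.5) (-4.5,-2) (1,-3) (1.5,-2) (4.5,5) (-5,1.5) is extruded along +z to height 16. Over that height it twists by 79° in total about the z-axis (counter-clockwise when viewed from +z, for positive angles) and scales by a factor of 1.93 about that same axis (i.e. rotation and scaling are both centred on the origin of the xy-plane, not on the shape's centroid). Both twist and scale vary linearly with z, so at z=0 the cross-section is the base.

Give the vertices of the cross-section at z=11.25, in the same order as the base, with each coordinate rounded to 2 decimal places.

Cross-section at z=11.25: (-4.00,-7.29) (-1.48,-8.01) (5.03,-1.44) (4.13,0.17) (-2.61,10.82) (-6.72,-5.42)

t = z/height = 11.25/16 = 0.703125
s = 1 + (scale-1)·z/height = 1 + (1.93-1)·11.25/16 = 1.653906
θ = twist·z/height = 79°·11.25/16 = 55.5469° = 0.969476 rad
cos θ = 0.565732, sin θ = 0.824589 (intermediates below are computed at full precision and shown rounded to 5 d.p.)
v1: (-5,-0.5) → rotate → (-2.41636,-4.40581) → ×s → (-3.99644,-7.28680) → (-4.00,-7.29)
v2: (-4.5,-2) → rotate → (-0.89661,-4.84212) → ×s → (-1.48292,-8.00841) → (-1.48,-8.01)
v3: (1,-3) → rotate → (3.03950,-0.87261) → ×s → (5.02705,-1.44321) → (5.03,-1.44)
v4: (1.5,-2) → rotate → (2.49778,0.10542) → ×s → (4.13109,0.17436) → (4.13,0.17)
v5: (4.5,5) → rotate → (-1.57715,6.53931) → ×s → (-2.60846,10.81541) → (-2.61,10.82)
v6: (-5,1.5) → rotate → (-4.06554,-3.27435) → ×s → (-6.72403,-5.41547) → (-6.72,-5.42)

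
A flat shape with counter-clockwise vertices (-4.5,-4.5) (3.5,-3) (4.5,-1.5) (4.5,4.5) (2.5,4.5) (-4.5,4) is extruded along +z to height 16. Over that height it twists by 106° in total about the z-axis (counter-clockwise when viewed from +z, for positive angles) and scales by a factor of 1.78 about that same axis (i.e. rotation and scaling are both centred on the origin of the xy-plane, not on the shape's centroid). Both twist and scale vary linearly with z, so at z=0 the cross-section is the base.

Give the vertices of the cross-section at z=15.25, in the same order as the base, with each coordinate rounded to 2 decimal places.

Cross-section at z=15.25: (9.20,-6.20) (3.97,6.99) (1.07,8.20) (-9.20,6.20) (-8.53,2.78) (-5.34,-9.03)

t = z/height = 15.25/16 = 0.953125
s = 1 + (scale-1)·z/height = 1 + (1.78-1)·15.25/16 = 1.743438
θ = twist·z/height = 106°·15.25/16 = 101.0313° = 1.763328 rad
cos θ = -0.191344, sin θ = 0.981523 (intermediates below are computed at full precision and shown rounded to 5 d.p.)
v1: (-4.5,-4.5) → rotate → (5.27790,-3.55580) → ×s → (9.20169,-6.19932) → (9.20,-6.20)
v2: (3.5,-3) → rotate → (2.27486,4.00936) → ×s → (3.96608,6.99007) → (3.97,6.99)
v3: (4.5,-1.5) → rotate → (0.61123,4.70387) → ×s → (1.06565,8.20090) → (1.07,8.20)
v4: (4.5,4.5) → rotate → (-5.27790,3.55580) → ×s → (-9.20169,6.19932) → (-9.20,6.20)
v5: (2.5,4.5) → rotate → (-4.89521,1.59276) → ×s → (-8.53450,2.77687) → (-8.53,2.78)
v6: (-4.5,4) → rotate → (-3.06504,-5.18223) → ×s → (-5.34371,-9.03490) → (-5.34,-9.03)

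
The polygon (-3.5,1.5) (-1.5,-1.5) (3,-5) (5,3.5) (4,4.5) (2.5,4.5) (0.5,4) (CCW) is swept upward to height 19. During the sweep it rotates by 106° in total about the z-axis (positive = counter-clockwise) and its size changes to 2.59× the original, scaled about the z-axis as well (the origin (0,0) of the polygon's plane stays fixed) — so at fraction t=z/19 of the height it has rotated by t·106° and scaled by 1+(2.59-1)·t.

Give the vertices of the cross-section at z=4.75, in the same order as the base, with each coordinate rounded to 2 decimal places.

Cross-section at z=4.75: (-5.31,-0.31) (-0.94,-2.81) (6.87,-4.38) (4.07,7.50) (2.20,8.12) (0.32,7.19) (-1.87,5.31)

t = z/height = 4.75/19 = 0.25
s = 1 + (scale-1)·z/height = 1 + (2.59-1)·4.75/19 = 1.397500
θ = twist·z/height = 106°·4.75/19 = 26.5000° = 0.462512 rad
cos θ = 0.894934, sin θ = 0.446198 (intermediates below are computed at full precision and shown rounded to 5 d.p.)
v1: (-3.5,1.5) → rotate → (-3.80157,-0.21929) → ×s → (-5.31269,-0.30646) → (-5.31,-0.31)
v2: (-1.5,-1.5) → rotate → (-0.67310,-2.01170) → ×s → (-0.94066,-2.81135) → (-0.94,-2.81)
v3: (3,-5) → rotate → (4.91579,-3.13608) → ×s → (6.86982,-4.38267) → (6.87,-4.38)
v4: (5,3.5) → rotate → (2.91298,5.36326) → ×s → (4.07089,7.49515) → (4.07,7.50)
v5: (4,4.5) → rotate → (1.57185,5.81200) → ×s → (2.19666,8.12226) → (2.20,8.12)
v6: (2.5,4.5) → rotate → (0.22945,5.14270) → ×s → (0.32065,7.18692) → (0.32,7.19)
v7: (0.5,4) → rotate → (-1.33732,3.80284) → ×s → (-1.86891,5.31446) → (-1.87,5.31)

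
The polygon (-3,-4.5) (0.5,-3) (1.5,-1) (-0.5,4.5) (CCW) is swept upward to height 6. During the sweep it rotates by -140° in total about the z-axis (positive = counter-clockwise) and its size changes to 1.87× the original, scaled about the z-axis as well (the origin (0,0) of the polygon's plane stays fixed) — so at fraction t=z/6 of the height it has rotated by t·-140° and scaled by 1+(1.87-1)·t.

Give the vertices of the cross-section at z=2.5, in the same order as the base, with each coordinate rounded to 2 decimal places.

Cross-section at z=2.5: (-7.36,0.26) (-3.12,-2.73) (-0.09,-2.45) (4.86,3.80)

t = z/height = 2.5/6 = 0.416667
s = 1 + (scale-1)·z/height = 1 + (1.87-1)·2.5/6 = 1.362500
θ = twist·z/height = -140°·2.5/6 = -58.3333° = -1.018109 rad
cos θ = 0.524977, sin θ = -0.851117 (intermediates below are computed at full precision and shown rounded to 5 d.p.)
v1: (-3,-4.5) → rotate → (-5.40495,0.19096) → ×s → (-7.36425,0.26018) → (-7.36,0.26)
v2: (0.5,-3) → rotate → (-2.29086,-2.00049) → ×s → (-3.12130,-2.72567) → (-3.12,-2.73)
v3: (1.5,-1) → rotate → (-0.06365,-1.80165) → ×s → (-0.08673,-2.45475) → (-0.09,-2.45)
v4: (-0.5,4.5) → rotate → (3.56754,2.78795) → ×s → (4.86077,3.79859) → (4.86,3.80)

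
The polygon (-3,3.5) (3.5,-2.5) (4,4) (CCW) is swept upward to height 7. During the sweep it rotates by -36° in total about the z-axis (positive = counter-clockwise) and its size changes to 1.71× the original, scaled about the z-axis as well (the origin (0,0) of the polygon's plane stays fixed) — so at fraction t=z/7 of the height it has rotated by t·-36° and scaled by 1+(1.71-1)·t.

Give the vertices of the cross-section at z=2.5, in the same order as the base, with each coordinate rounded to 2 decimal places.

Cross-section at z=2.5: (-2.69,5.11) (3.58,-4.03) (6.00,3.77)

t = z/height = 2.5/7 = 0.357143
s = 1 + (scale-1)·z/height = 1 + (1.71-1)·2.5/7 = 1.253571
θ = twist·z/height = -36°·2.5/7 = -12.8571° = -0.224399 rad
cos θ = 0.974928, sin θ = -0.222521 (intermediates below are computed at full precision and shown rounded to 5 d.p.)
v1: (-3,3.5) → rotate → (-2.14596,4.07981) → ×s → (-2.69011,5.11433) → (-2.69,5.11)
v2: (3.5,-2.5) → rotate → (2.85595,-3.21614) → ×s → (3.58013,-4.03167) → (3.58,-4.03)
v3: (4,4) → rotate → (4.78980,3.00963) → ×s → (6.00435,3.77278) → (6.00,3.77)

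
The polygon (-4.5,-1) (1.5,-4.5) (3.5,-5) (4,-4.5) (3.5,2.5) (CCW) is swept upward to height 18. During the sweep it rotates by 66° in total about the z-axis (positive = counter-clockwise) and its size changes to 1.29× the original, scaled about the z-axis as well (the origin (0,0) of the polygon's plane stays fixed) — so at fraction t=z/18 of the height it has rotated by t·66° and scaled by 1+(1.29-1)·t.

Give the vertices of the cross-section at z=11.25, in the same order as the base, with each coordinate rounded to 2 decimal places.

t = z/height = 11.25/18 = 0.625
s = 1 + (scale-1)·z/height = 1 + (1.29-1)·11.25/18 = 1.181250
θ = twist·z/height = 66°·11.25/18 = 41.2500° = 0.719948 rad
cos θ = 0.751840, sin θ = 0.659346 (intermediates below are computed at full precision and shown rounded to 5 d.p.)
v1: (-4.5,-1) → rotate → (-2.72393,-3.71890) → ×s → (-3.21765,-4.39295) → (-3.22,-4.39)
v2: (1.5,-4.5) → rotate → (4.09482,-2.39426) → ×s → (4.83700,-2.82822) → (4.84,-2.83)
v3: (3.5,-5) → rotate → (5.92817,-1.45149) → ×s → (7.00265,-1.71457) → (7.00,-1.71)
v4: (4,-4.5) → rotate → (5.97442,-0.74590) → ×s → (7.05728,-0.88109) → (7.06,-0.88)
v5: (3.5,2.5) → rotate → (0.98307,4.18731) → ×s → (1.16126,4.94626) → (1.16,4.95)

Cross-section at z=11.25: (-3.22,-4.39) (4.84,-2.83) (7.00,-1.71) (7.06,-0.88) (1.16,4.95)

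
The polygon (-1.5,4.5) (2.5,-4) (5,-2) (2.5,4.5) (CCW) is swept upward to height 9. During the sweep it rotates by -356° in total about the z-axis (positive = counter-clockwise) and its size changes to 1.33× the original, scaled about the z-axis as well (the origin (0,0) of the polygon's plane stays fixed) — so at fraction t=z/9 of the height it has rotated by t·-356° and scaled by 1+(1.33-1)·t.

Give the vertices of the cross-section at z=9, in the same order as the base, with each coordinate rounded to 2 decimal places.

t = z/height = 9/9 = 1
s = 1 + (scale-1)·z/height = 1 + (1.33-1)·9/9 = 1.330000
θ = twist·z/height = -356°·9/9 = -356.0000° = -6.213372 rad
cos θ = 0.997564, sin θ = 0.069756 (intermediates below are computed at full precision and shown rounded to 5 d.p.)
v1: (-1.5,4.5) → rotate → (-1.81025,4.38440) → ×s → (-2.40763,5.83126) → (-2.41,5.83)
v2: (2.5,-4) → rotate → (2.77294,-3.81587) → ×s → (3.68800,-5.07510) → (3.69,-5.08)
v3: (5,-2) → rotate → (5.12733,-1.64635) → ×s → (6.81935,-2.18964) → (6.82,-2.19)
v4: (2.5,4.5) → rotate → (2.18001,4.66343) → ×s → (2.89941,6.20236) → (2.90,6.20)

Cross-section at z=9: (-2.41,5.83) (3.69,-5.08) (6.82,-2.19) (2.90,6.20)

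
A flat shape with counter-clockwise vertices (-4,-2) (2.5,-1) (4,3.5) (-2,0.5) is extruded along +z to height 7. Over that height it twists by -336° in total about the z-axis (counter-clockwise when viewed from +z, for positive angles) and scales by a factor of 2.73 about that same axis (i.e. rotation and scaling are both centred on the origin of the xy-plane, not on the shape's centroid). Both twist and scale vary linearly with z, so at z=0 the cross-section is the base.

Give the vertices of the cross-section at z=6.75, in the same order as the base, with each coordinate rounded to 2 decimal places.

t = z/height = 6.75/7 = 0.964286
s = 1 + (scale-1)·z/height = 1 + (2.73-1)·6.75/7 = 2.668214
θ = twist·z/height = -336°·6.75/7 = -324.0000° = -5.654867 rad
cos θ = 0.809017, sin θ = 0.587785 (intermediates below are computed at full precision and shown rounded to 5 d.p.)
v1: (-4,-2) → rotate → (-2.06050,-3.96917) → ×s → (-5.49785,-10.59061) → (-5.50,-10.59)
v2: (2.5,-1) → rotate → (2.61033,0.66045) → ×s → (6.96491,1.76221) → (6.96,1.76)
v3: (4,3.5) → rotate → (1.17882,5.18270) → ×s → (3.14534,13.82856) → (3.15,13.83)
v4: (-2,0.5) → rotate → (-1.91193,-0.77106) → ×s → (-5.10143,-2.05736) → (-5.10,-2.06)

Cross-section at z=6.75: (-5.50,-10.59) (6.96,1.76) (3.15,13.83) (-5.10,-2.06)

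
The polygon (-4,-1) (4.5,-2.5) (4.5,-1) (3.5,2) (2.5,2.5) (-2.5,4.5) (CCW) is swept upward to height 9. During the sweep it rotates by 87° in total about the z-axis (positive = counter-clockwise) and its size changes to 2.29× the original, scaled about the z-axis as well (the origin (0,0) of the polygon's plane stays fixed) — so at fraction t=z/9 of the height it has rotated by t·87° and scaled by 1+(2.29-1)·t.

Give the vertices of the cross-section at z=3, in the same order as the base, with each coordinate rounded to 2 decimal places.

Cross-section at z=3: (-4.31,-4.02) (7.36,-0.01) (6.32,1.87) (2.99,4.93) (1.39,4.86) (-6.25,3.89)

t = z/height = 3/9 = 0.333333
s = 1 + (scale-1)·z/height = 1 + (2.29-1)·3/9 = 1.430000
θ = twist·z/height = 87°·3/9 = 29.0000° = 0.506145 rad
cos θ = 0.874620, sin θ = 0.484810 (intermediates below are computed at full precision and shown rounded to 5 d.p.)
v1: (-4,-1) → rotate → (-3.01367,-2.81386) → ×s → (-4.30955,-4.02382) → (-4.31,-4.02)
v2: (4.5,-2.5) → rotate → (5.14781,-0.00491) → ×s → (7.36137,-0.00702) → (7.36,-0.01)
v3: (4.5,-1) → rotate → (4.42060,1.30702) → ×s → (6.32146,1.86904) → (6.32,1.87)
v4: (3.5,2) → rotate → (2.09155,3.44607) → ×s → (2.99092,4.92788) → (2.99,4.93)
v5: (2.5,2.5) → rotate → (0.97453,3.39857) → ×s → (1.39357,4.85996) → (1.39,4.86)
v6: (-2.5,4.5) → rotate → (-4.36819,2.72376) → ×s → (-6.24652,3.89498) → (-6.25,3.89)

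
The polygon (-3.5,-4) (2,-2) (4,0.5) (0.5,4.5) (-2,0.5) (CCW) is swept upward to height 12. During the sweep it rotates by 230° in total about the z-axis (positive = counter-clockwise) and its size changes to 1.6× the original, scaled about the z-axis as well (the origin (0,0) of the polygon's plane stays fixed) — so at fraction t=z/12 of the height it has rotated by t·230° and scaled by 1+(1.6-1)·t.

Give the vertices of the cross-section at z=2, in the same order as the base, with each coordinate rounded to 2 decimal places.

Cross-section at z=2: (-0.29,-5.84) (3.09,-0.36) (3.11,3.16) (-2.64,4.22) (-2.07,-0.93)

t = z/height = 2/12 = 0.166667
s = 1 + (scale-1)·z/height = 1 + (1.6-1)·2/12 = 1.100000
θ = twist·z/height = 230°·2/12 = 38.3333° = 0.669043 rad
cos θ = 0.784416, sin θ = 0.620235 (intermediates below are computed at full precision and shown rounded to 5 d.p.)
v1: (-3.5,-4) → rotate → (-0.26451,-5.30849) → ×s → (-0.29096,-5.83934) → (-0.29,-5.84)
v2: (2,-2) → rotate → (2.80930,-0.32836) → ×s → (3.09023,-0.36120) → (3.09,-0.36)
v3: (4,0.5) → rotate → (2.82754,2.87315) → ×s → (3.11030,3.16046) → (3.11,3.16)
v4: (0.5,4.5) → rotate → (-2.39885,3.83999) → ×s → (-2.63874,4.22399) → (-2.64,4.22)
v5: (-2,0.5) → rotate → (-1.87895,-0.84826) → ×s → (-2.06684,-0.93309) → (-2.07,-0.93)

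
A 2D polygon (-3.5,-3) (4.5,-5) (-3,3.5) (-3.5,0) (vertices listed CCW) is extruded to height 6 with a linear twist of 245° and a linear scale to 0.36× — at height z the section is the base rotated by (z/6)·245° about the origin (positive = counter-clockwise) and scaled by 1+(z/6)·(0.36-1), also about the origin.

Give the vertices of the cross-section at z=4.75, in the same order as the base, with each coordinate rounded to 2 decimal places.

t = z/height = 4.75/6 = 0.791667
s = 1 + (scale-1)·z/height = 1 + (0.36-1)·4.75/6 = 0.493333
θ = twist·z/height = 245°·4.75/6 = 193.9583° = 3.385212 rad
cos θ = -0.970471, sin θ = -0.241216 (intermediates below are computed at full precision and shown rounded to 5 d.p.)
v1: (-3.5,-3) → rotate → (2.67300,3.75567) → ×s → (1.31868,1.85280) → (1.32,1.85)
v2: (4.5,-5) → rotate → (-5.57320,3.76688) → ×s → (-2.74945,1.85833) → (-2.75,1.86)
v3: (-3,3.5) → rotate → (3.75567,-2.67300) → ×s → (1.85280,-1.31868) → (1.85,-1.32)
v4: (-3.5,0) → rotate → (3.39665,0.84426) → ×s → (1.67568,0.41650) → (1.68,0.42)

Cross-section at z=4.75: (1.32,1.85) (-2.75,1.86) (1.85,-1.32) (1.68,0.42)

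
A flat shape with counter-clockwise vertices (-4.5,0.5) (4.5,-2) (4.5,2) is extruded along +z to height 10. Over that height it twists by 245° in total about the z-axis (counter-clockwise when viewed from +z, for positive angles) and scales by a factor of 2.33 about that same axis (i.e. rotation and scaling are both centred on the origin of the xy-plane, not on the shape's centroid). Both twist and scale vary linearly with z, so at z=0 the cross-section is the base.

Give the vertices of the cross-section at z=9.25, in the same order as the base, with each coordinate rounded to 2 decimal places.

t = z/height = 9.25/10 = 0.925
s = 1 + (scale-1)·z/height = 1 + (2.33-1)·9.25/10 = 2.230250
θ = twist·z/height = 245°·9.25/10 = 226.6250° = 3.955352 rad
cos θ = -0.686770, sin θ = -0.726874 (intermediates below are computed at full precision and shown rounded to 5 d.p.)
v1: (-4.5,0.5) → rotate → (3.45390,2.92755) → ×s → (7.70307,6.52917) → (7.70,6.53)
v2: (4.5,-2) → rotate → (-4.54422,-1.89739) → ×s → (-10.13474,-4.23166) → (-10.13,-4.23)
v3: (4.5,2) → rotate → (-1.63672,-4.64448) → ×s → (-3.65029,-10.35834) → (-3.65,-10.36)

Cross-section at z=9.25: (7.70,6.53) (-10.13,-4.23) (-3.65,-10.36)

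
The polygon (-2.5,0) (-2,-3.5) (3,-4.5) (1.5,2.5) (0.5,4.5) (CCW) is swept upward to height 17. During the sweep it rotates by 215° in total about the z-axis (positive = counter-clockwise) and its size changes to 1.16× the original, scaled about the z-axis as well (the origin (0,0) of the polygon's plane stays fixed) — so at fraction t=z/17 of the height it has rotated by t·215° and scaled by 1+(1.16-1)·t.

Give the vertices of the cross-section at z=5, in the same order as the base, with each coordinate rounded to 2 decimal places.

Cross-section at z=5: (-1.18,-2.34) (2.33,-3.52) (5.62,0.68) (-1.63,2.58) (-3.97,2.59)

t = z/height = 5/17 = 0.294118
s = 1 + (scale-1)·z/height = 1 + (1.16-1)·5/17 = 1.047059
θ = twist·z/height = 215°·5/17 = 63.2353° = 1.103664 rad
cos θ = 0.450328, sin θ = 0.892863 (intermediates below are computed at full precision and shown rounded to 5 d.p.)
v1: (-2.5,0) → rotate → (-1.12582,-2.23216) → ×s → (-1.17880,-2.33720) → (-1.18,-2.34)
v2: (-2,-3.5) → rotate → (2.22437,-3.36187) → ×s → (2.32904,-3.52008) → (2.33,-3.52)
v3: (3,-4.5) → rotate → (5.36887,0.65212) → ×s → (5.62152,0.68280) → (5.62,0.68)
v4: (1.5,2.5) → rotate → (-1.55667,2.46511) → ×s → (-1.62992,2.58112) → (-1.63,2.58)
v5: (0.5,4.5) → rotate → (-3.79272,2.47291) → ×s → (-3.97120,2.58928) → (-3.97,2.59)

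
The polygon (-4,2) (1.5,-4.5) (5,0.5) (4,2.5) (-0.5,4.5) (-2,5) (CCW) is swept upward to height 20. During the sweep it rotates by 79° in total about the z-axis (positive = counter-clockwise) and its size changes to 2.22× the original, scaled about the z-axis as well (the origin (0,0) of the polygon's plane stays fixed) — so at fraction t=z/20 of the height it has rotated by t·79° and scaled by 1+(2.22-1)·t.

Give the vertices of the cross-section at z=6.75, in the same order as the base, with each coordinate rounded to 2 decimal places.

Cross-section at z=6.75: (-6.31,-0.01) (4.74,-4.73) (5.99,3.80) (3.46,5.69) (-3.48,5.36) (-5.69,5.04)

t = z/height = 6.75/20 = 0.3375
s = 1 + (scale-1)·z/height = 1 + (2.22-1)·6.75/20 = 1.411750
θ = twist·z/height = 79°·6.75/20 = 26.6625° = 0.465348 rad
cos θ = 0.893665, sin θ = 0.448734 (intermediates below are computed at full precision and shown rounded to 5 d.p.)
v1: (-4,2) → rotate → (-4.47213,-0.00761) → ×s → (-6.31353,-0.01074) → (-6.31,-0.01)
v2: (1.5,-4.5) → rotate → (3.35980,-3.34839) → ×s → (4.74320,-4.72709) → (4.74,-4.73)
v3: (5,0.5) → rotate → (4.24396,2.69050) → ×s → (5.99141,3.79832) → (5.99,3.80)
v4: (4,2.5) → rotate → (2.45283,4.02910) → ×s → (3.46278,5.68808) → (3.46,5.69)
v5: (-0.5,4.5) → rotate → (-2.46614,3.79713) → ×s → (-3.48157,5.36059) → (-3.48,5.36)
v6: (-2,5) → rotate → (-4.03100,3.57086) → ×s → (-5.69077,5.04116) → (-5.69,5.04)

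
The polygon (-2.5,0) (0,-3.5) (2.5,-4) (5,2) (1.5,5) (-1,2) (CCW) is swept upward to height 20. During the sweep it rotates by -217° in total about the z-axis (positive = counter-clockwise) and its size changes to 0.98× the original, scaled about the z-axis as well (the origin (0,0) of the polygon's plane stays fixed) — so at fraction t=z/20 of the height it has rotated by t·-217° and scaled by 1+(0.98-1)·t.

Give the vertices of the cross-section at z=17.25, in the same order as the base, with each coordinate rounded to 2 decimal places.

t = z/height = 17.25/20 = 0.8625
s = 1 + (scale-1)·z/height = 1 + (0.98-1)·17.25/20 = 0.982750
θ = twist·z/height = -217°·17.25/20 = -187.1625° = -3.266602 rad
cos θ = -0.992197, sin θ = 0.124684 (intermediates below are computed at full precision and shown rounded to 5 d.p.)
v1: (-2.5,0) → rotate → (2.48049,-0.31171) → ×s → (2.43770,-0.30633) → (2.44,-0.31)
v2: (0,-3.5) → rotate → (0.43639,3.47269) → ×s → (0.42887,3.41278) → (0.43,3.41)
v3: (2.5,-4) → rotate → (-1.98176,4.28050) → ×s → (-1.94757,4.20666) → (-1.95,4.21)
v4: (5,2) → rotate → (-5.21035,-1.36097) → ×s → (-5.12047,-1.33750) → (-5.12,-1.34)
v5: (1.5,5) → rotate → (-2.11171,-4.77396) → ×s → (-2.07529,-4.69161) → (-2.08,-4.69)
v6: (-1,2) → rotate → (0.74283,-2.10908) → ×s → (0.73001,-2.07270) → (0.73,-2.07)

Cross-section at z=17.25: (2.44,-0.31) (0.43,3.41) (-1.95,4.21) (-5.12,-1.34) (-2.08,-4.69) (0.73,-2.07)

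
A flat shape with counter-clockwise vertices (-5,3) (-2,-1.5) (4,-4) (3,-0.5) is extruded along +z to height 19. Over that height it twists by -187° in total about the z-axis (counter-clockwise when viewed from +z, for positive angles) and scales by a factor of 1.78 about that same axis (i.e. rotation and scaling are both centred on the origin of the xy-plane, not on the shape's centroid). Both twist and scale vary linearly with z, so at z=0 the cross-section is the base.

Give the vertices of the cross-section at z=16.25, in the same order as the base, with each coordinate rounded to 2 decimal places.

t = z/height = 16.25/19 = 0.855263
s = 1 + (scale-1)·z/height = 1 + (1.78-1)·16.25/19 = 1.667105
θ = twist·z/height = -187°·16.25/19 = -159.9342° = -2.791379 rad
cos θ = -0.939299, sin θ = -0.343099 (intermediates below are computed at full precision and shown rounded to 5 d.p.)
v1: (-5,3) → rotate → (5.72579,-1.10240) → ×s → (9.54550,-1.83782) → (9.55,-1.84)
v2: (-2,-1.5) → rotate → (1.36395,2.09515) → ×s → (2.27385,3.49283) → (2.27,3.49)
v3: (4,-4) → rotate → (-5.12959,2.38480) → ×s → (-8.55157,3.97572) → (-8.55,3.98)
v4: (3,-0.5) → rotate → (-2.98945,-0.55965) → ×s → (-4.98372,-0.93299) → (-4.98,-0.93)

Cross-section at z=16.25: (9.55,-1.84) (2.27,3.49) (-8.55,3.98) (-4.98,-0.93)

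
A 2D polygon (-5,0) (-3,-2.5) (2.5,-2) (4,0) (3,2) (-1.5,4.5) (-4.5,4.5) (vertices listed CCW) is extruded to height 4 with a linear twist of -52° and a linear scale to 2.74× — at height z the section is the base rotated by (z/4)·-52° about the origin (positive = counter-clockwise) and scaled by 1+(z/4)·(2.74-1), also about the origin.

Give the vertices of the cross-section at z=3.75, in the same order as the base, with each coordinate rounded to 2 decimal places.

t = z/height = 3.75/4 = 0.9375
s = 1 + (scale-1)·z/height = 1 + (2.74-1)·3.75/4 = 2.631250
θ = twist·z/height = -52°·3.75/4 = -48.7500° = -0.850848 rad
cos θ = 0.659346, sin θ = -0.751840 (intermediates below are computed at full precision and shown rounded to 5 d.p.)
v1: (-5,0) → rotate → (-3.29673,3.75920) → ×s → (-8.67452,9.89139) → (-8.67,9.89)
v2: (-3,-2.5) → rotate → (-3.85764,0.60715) → ×s → (-10.15041,1.59758) → (-10.15,1.60)
v3: (2.5,-2) → rotate → (0.14468,-3.19829) → ×s → (0.38070,-8.41550) → (0.38,-8.42)
v4: (4,0) → rotate → (2.63738,-3.00736) → ×s → (6.93961,-7.91311) → (6.94,-7.91)
v5: (3,2) → rotate → (3.48172,-0.93683) → ×s → (9.16127,-2.46503) → (9.16,-2.47)
v6: (-1.5,4.5) → rotate → (2.39426,4.09482) → ×s → (6.29990,10.77448) → (6.30,10.77)
v7: (-4.5,4.5) → rotate → (0.41622,6.35034) → ×s → (1.09519,16.70932) → (1.10,16.71)

Cross-section at z=3.75: (-8.67,9.89) (-10.15,1.60) (0.38,-8.42) (6.94,-7.91) (9.16,-2.47) (6.30,10.77) (1.10,16.71)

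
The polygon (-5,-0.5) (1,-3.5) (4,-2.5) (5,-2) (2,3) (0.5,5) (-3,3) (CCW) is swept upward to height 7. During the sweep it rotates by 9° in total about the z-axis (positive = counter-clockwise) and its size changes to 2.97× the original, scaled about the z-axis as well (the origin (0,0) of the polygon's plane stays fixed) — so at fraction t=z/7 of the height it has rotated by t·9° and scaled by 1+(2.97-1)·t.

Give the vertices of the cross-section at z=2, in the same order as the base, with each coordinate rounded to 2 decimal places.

Cross-section at z=2: (-7.77,-1.13) (1.81,-5.39) (6.42,-3.62) (7.95,-2.77) (2.91,4.82) (0.43,7.84) (-4.89,4.47)

t = z/height = 2/7 = 0.285714
s = 1 + (scale-1)·z/height = 1 + (2.97-1)·2/7 = 1.562857
θ = twist·z/height = 9°·2/7 = 2.5714° = 0.044880 rad
cos θ = 0.998993, sin θ = 0.044865 (intermediates below are computed at full precision and shown rounded to 5 d.p.)
v1: (-5,-0.5) → rotate → (-4.97253,-0.72382) → ×s → (-7.77136,-1.13123) → (-7.77,-1.13)
v2: (1,-3.5) → rotate → (1.15602,-3.45161) → ×s → (1.80669,-5.39437) → (1.81,-5.39)
v3: (4,-2.5) → rotate → (4.10813,-2.31802) → ×s → (6.42043,-3.62274) → (6.42,-3.62)
v4: (5,-2) → rotate → (5.08469,-1.77366) → ×s → (7.94665,-2.77198) → (7.95,-2.77)
v5: (2,3) → rotate → (1.86339,3.08671) → ×s → (2.91221,4.82408) → (2.91,4.82)
v6: (0.5,5) → rotate → (0.27517,5.01740) → ×s → (0.43006,7.84148) → (0.43,7.84)
v7: (-3,3) → rotate → (-3.13157,2.86238) → ×s → (-4.89420,4.47350) → (-4.89,4.47)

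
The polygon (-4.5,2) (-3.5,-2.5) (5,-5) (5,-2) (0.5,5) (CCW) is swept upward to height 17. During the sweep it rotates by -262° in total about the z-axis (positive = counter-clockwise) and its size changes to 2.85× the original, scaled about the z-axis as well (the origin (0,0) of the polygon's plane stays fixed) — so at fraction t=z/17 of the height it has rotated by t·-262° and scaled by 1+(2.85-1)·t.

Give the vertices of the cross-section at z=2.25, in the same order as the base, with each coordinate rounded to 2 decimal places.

t = z/height = 2.25/17 = 0.132353
s = 1 + (scale-1)·z/height = 1 + (2.85-1)·2.25/17 = 1.244853
θ = twist·z/height = -262°·2.25/17 = -34.6765° = -0.605219 rad
cos θ = 0.822378, sin θ = -0.568942 (intermediates below are computed at full precision and shown rounded to 5 d.p.)
v1: (-4.5,2) → rotate → (-2.56282,4.20499) → ×s → (-3.19033,5.23460) → (-3.19,5.23)
v2: (-3.5,-2.5) → rotate → (-4.30068,-0.06465) → ×s → (-5.35371,-0.08048) → (-5.35,-0.08)
v3: (5,-5) → rotate → (1.26718,-6.95660) → ×s → (1.57745,-8.65994) → (1.58,-8.66)
v4: (5,-2) → rotate → (2.97401,-4.48946) → ×s → (3.70220,-5.58872) → (3.70,-5.59)
v5: (0.5,5) → rotate → (3.25590,3.82742) → ×s → (4.05311,4.76457) → (4.05,4.76)

Cross-section at z=2.25: (-3.19,5.23) (-5.35,-0.08) (1.58,-8.66) (3.70,-5.59) (4.05,4.76)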